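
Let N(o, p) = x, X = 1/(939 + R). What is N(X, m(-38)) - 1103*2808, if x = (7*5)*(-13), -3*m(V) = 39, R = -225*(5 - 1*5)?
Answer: -3097679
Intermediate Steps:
R = 0 (R = -225*(5 - 5) = -225*0 = 0)
m(V) = -13 (m(V) = -⅓*39 = -13)
X = 1/939 (X = 1/(939 + 0) = 1/939 ≈ 0.0010650)
x = -455 (x = 35*(-13) = -455)
N(o, p) = -455
N(X, m(-38)) - 1103*2808 = -455 - 1103*2808 = -455 - 1*3097224 = -455 - 3097224 = -3097679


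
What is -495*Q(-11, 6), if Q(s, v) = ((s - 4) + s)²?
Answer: -334620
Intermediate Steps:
Q(s, v) = (-4 + 2*s)² (Q(s, v) = ((-4 + s) + s)² = (-4 + 2*s)²)
-495*Q(-11, 6) = -1980*(-2 - 11)² = -1980*(-13)² = -1980*169 = -495*676 = -334620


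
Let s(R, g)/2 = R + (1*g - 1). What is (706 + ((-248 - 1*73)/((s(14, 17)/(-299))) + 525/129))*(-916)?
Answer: -454876211/215 ≈ -2.1157e+6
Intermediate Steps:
s(R, g) = -2 + 2*R + 2*g (s(R, g) = 2*(R + (1*g - 1)) = 2*(R + (g - 1)) = 2*(R + (-1 + g)) = 2*(-1 + R + g) = -2 + 2*R + 2*g)
(706 + ((-248 - 1*73)/((s(14, 17)/(-299))) + 525/129))*(-916) = (706 + ((-248 - 1*73)/(((-2 + 2*14 + 2*17)/(-299))) + 525/129))*(-916) = (706 + ((-248 - 73)/(((-2 + 28 + 34)*(-1/299))) + 525*(1/129)))*(-916) = (706 + (-321/(60*(-1/299)) + 175/43))*(-916) = (706 + (-321/(-60/299) + 175/43))*(-916) = (706 + (-321*(-299/60) + 175/43))*(-916) = (706 + (31993/20 + 175/43))*(-916) = (706 + 1379199/860)*(-916) = (1986359/860)*(-916) = -454876211/215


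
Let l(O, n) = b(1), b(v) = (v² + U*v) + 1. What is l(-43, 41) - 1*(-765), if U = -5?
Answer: 762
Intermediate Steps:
b(v) = 1 + v² - 5*v (b(v) = (v² - 5*v) + 1 = 1 + v² - 5*v)
l(O, n) = -3 (l(O, n) = 1 + 1² - 5*1 = 1 + 1 - 5 = -3)
l(-43, 41) - 1*(-765) = -3 - 1*(-765) = -3 + 765 = 762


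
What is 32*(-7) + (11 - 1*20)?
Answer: -233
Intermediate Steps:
32*(-7) + (11 - 1*20) = -224 + (11 - 20) = -224 - 9 = -233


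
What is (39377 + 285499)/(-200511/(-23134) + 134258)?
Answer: 7515681384/3106125083 ≈ 2.4196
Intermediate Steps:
(39377 + 285499)/(-200511/(-23134) + 134258) = 324876/(-200511*(-1/23134) + 134258) = 324876/(200511/23134 + 134258) = 324876/(3106125083/23134) = 324876*(23134/3106125083) = 7515681384/3106125083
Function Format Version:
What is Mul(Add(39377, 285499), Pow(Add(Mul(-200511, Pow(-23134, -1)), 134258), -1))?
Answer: Rational(7515681384, 3106125083) ≈ 2.4196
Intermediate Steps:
Mul(Add(39377, 285499), Pow(Add(Mul(-200511, Pow(-23134, -1)), 134258), -1)) = Mul(324876, Pow(Add(Mul(-200511, Rational(-1, 23134)), 134258), -1)) = Mul(324876, Pow(Add(Rational(200511, 23134), 134258), -1)) = Mul(324876, Pow(Rational(3106125083, 23134), -1)) = Mul(324876, Rational(23134, 3106125083)) = Rational(7515681384, 3106125083)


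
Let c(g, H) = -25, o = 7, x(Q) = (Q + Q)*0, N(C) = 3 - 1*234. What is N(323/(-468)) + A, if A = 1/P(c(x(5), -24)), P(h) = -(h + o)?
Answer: -4157/18 ≈ -230.94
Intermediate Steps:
N(C) = -231 (N(C) = 3 - 234 = -231)
x(Q) = 0 (x(Q) = (2*Q)*0 = 0)
P(h) = -7 - h (P(h) = -(h + 7) = -(7 + h) = -7 - h)
A = 1/18 (A = 1/(-7 - 1*(-25)) = 1/(-7 + 25) = 1/18 ≈ 0.055556)
N(323/(-468)) + A = -231 + 1/18 = -4157/18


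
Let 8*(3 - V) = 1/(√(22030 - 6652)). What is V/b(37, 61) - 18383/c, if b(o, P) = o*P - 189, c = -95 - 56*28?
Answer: 38021033/3439084 - √15378/254413632 ≈ 11.056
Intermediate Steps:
c = -1663 (c = -95 - 1568 = -1663)
b(o, P) = -189 + P*o (b(o, P) = P*o - 189 = -189 + P*o)
V = 3 - √15378/123024 (V = 3 - 1/(8*√(22030 - 6652)) = 3 - √15378/15378/8 = 3 - √15378/123024 ≈ 2.9990)
V/b(37, 61) - 18383/c = (3 - √15378/123024)/(-189 + 61*37) - 18383/(-1663) = (3 - √15378/123024)/(-189 + 2257) - 18383*(-1/1663) = (3 - √15378/123024)/2068 + 18383/1663 = (3 - √15378/123024)*(1/2068) + 18383/1663 = (3/2068 - √15378/254413632) + 18383/1663 = 38021033/3439084 - √15378/254413632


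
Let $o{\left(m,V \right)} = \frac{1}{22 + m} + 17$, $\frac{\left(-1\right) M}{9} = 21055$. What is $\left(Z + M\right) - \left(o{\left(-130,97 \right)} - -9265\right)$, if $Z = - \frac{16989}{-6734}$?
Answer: $- \frac{10325936057}{51948} \approx -1.9877 \cdot 10^{5}$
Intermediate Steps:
$M = -189495$ ($M = \left(-9\right) 21055 = -189495$)
$o{\left(m,V \right)} = 17 + \frac{1}{22 + m}$
$Z = \frac{2427}{962}$ ($Z = \left(-16989\right) \left(- \frac{1}{6734}\right) = \frac{2427}{962} \approx 2.5229$)
$\left(Z + M\right) - \left(o{\left(-130,97 \right)} - -9265\right) = \left(\frac{2427}{962} - 189495\right) - \left(\frac{375 + 17 \left(-130\right)}{22 - 130} - -9265\right) = - \frac{182291763}{962} - \left(\frac{375 - 2210}{-108} + 9265\right) = - \frac{182291763}{962} - \left(\left(- \frac{1}{108}\right) \left(-1835\right) + 9265\right) = - \frac{182291763}{962} - \left(\frac{1835}{108} + 9265\right) = - \frac{182291763}{962} - \frac{1002455}{108} = - \frac{10325936057}{51948}$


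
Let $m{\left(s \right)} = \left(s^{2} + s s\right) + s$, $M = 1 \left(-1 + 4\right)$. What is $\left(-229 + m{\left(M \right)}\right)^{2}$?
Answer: $43264$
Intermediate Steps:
$M = 3$ ($M = 1 \cdot 3 = 3$)
$m{\left(s \right)} = s + 2 s^{2}$ ($m{\left(s \right)} = \left(s^{2} + s^{2}\right) + s = 2 s^{2} + s = s + 2 s^{2}$)
$\left(-229 + m{\left(M \right)}\right)^{2} = \left(-229 + 3 \left(1 + 2 \cdot 3\right)\right)^{2} = \left(-229 + 3 \left(1 + 6\right)\right)^{2} = \left(-229 + 3 \cdot 7\right)^{2} = \left(-229 + 21\right)^{2} = \left(-208\right)^{2} = 43264$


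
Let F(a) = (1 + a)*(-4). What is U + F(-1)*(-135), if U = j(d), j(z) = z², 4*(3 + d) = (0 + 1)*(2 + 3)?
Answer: 49/16 ≈ 3.0625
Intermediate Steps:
d = -7/4 (d = -3 + ((0 + 1)*(2 + 3))/4 = -3 + (1*5)/4 = -3 + (¼)*5 = -3 + 5/4 = -7/4 ≈ -1.7500)
F(a) = -4 - 4*a
U = 49/16 (U = (-7/4)² = 49/16 ≈ 3.0625)
U + F(-1)*(-135) = 49/16 + (-4 - 4*(-1))*(-135) = 49/16 + (-4 + 4)*(-135) = 49/16 + 0*(-135) = 49/16 + 0 = 49/16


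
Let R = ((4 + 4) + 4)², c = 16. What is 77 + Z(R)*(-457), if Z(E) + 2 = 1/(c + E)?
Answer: 158103/160 ≈ 988.14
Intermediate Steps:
R = 144 (R = (8 + 4)² = 12² = 144)
Z(E) = -2 + 1/(16 + E)
77 + Z(R)*(-457) = 77 + ((-31 - 2*144)/(16 + 144))*(-457) = 77 + ((-31 - 288)/160)*(-457) = 77 + ((1/160)*(-319))*(-457) = 77 - 319/160*(-457) = 77 + 145783/160 = 158103/160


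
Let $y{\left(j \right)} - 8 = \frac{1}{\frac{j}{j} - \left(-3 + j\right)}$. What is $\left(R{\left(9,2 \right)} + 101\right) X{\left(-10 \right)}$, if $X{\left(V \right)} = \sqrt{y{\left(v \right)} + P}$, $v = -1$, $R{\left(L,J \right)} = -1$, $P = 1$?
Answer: $20 \sqrt{230} \approx 303.31$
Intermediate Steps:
$y{\left(j \right)} = 8 + \frac{1}{4 - j}$ ($y{\left(j \right)} = 8 + \frac{1}{\frac{j}{j} - \left(-3 + j\right)} = 8 + \frac{1}{1 - \left(-3 + j\right)} = 8 + \frac{1}{4 - j}$)
$X{\left(V \right)} = \frac{\sqrt{230}}{5}$ ($X{\left(V \right)} = \sqrt{\frac{-33 + 8 \left(-1\right)}{-4 - 1} + 1} = \sqrt{\frac{-33 - 8}{-5} + 1} = \sqrt{\left(- \frac{1}{5}\right) \left(-41\right) + 1} = \sqrt{\frac{41}{5} + 1} = \sqrt{\frac{46}{5}} = \frac{\sqrt{230}}{5}$)
$\left(R{\left(9,2 \right)} + 101\right) X{\left(-10 \right)} = \left(-1 + 101\right) \frac{\sqrt{230}}{5} = 100 \frac{\sqrt{230}}{5} = 20 \sqrt{230}$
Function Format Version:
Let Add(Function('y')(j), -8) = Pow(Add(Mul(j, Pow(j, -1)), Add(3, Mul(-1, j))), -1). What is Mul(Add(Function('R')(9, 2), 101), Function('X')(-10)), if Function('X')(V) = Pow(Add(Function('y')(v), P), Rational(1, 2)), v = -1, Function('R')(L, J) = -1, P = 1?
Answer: Mul(20, Pow(230, Rational(1, 2))) ≈ 303.31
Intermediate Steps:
Function('y')(j) = Add(8, Pow(Add(4, Mul(-1, j)), -1)) (Function('y')(j) = Add(8, Pow(Add(Mul(j, Pow(j, -1)), Add(3, Mul(-1, j))), -1)) = Add(8, Pow(Add(1, Add(3, Mul(-1, j))), -1)) = Add(8, Pow(Add(4, Mul(-1, j)), -1)))
Function('X')(V) = Mul(Rational(1, 5), Pow(230, Rational(1, 2))) (Function('X')(V) = Pow(Add(Mul(Pow(Add(-4, -1), -1), Add(-33, Mul(8, -1))), 1), Rational(1, 2)) = Pow(Add(Mul(Pow(-5, -1), Add(-33, -8)), 1), Rational(1, 2)) = Pow(Add(Mul(Rational(-1, 5), -41), 1), Rational(1, 2)) = Pow(Add(Rational(41, 5), 1), Rational(1, 2)) = Pow(Rational(46, 5), Rational(1, 2)) = Mul(Rational(1, 5), Pow(230, Rational(1, 2))))
Mul(Add(Function('R')(9, 2), 101), Function('X')(-10)) = Mul(Add(-1, 101), Mul(Rational(1, 5), Pow(230, Rational(1, 2)))) = Mul(100, Mul(Rational(1, 5), Pow(230, Rational(1, 2)))) = Mul(20, Pow(230, Rational(1, 2)))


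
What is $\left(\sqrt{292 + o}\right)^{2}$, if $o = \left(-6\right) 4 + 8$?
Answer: $276$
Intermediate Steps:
$o = -16$ ($o = -24 + 8 = -16$)
$\left(\sqrt{292 + o}\right)^{2} = \left(\sqrt{292 - 16}\right)^{2} = \left(\sqrt{276}\right)^{2} = \left(2 \sqrt{69}\right)^{2} = 276$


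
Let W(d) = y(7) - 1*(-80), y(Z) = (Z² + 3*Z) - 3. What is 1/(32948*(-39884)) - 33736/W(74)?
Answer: -44332411207699/193172410704 ≈ -229.50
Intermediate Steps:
y(Z) = -3 + Z² + 3*Z
W(d) = 147 (W(d) = (-3 + 7² + 3*7) - 1*(-80) = (-3 + 49 + 21) + 80 = 67 + 80 = 147)
1/(32948*(-39884)) - 33736/W(74) = 1/(32948*(-39884)) - 33736/147 = (1/32948)*(-1/39884) - 33736*1/147 = -1/1314098032 - 33736/147 = -44332411207699/193172410704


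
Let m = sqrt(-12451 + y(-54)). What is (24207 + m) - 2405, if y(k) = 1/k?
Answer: 21802 + I*sqrt(4034130)/18 ≈ 21802.0 + 111.58*I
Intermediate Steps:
m = I*sqrt(4034130)/18 (m = sqrt(-12451 + 1/(-54)) = sqrt(-12451 - 1/54) = sqrt(-672355/54) = I*sqrt(4034130)/18 ≈ 111.58*I)
(24207 + m) - 2405 = (24207 + I*sqrt(4034130)/18) - 2405 = 21802 + I*sqrt(4034130)/18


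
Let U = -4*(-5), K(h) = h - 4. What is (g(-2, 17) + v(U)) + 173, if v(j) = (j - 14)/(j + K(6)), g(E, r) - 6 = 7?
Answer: 2049/11 ≈ 186.27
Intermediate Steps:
g(E, r) = 13 (g(E, r) = 6 + 7 = 13)
K(h) = -4 + h
U = 20
v(j) = (-14 + j)/(2 + j) (v(j) = (j - 14)/(j + (-4 + 6)) = (-14 + j)/(j + 2) = (-14 + j)/(2 + j))
(g(-2, 17) + v(U)) + 173 = (13 + (-14 + 20)/(2 + 20)) + 173 = (13 + 6/22) + 173 = (13 + (1/22)*6) + 173 = (13 + 3/11) + 173 = 146/11 + 173 = 2049/11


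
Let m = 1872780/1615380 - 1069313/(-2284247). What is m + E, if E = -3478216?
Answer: -2350614806368246/675810791 ≈ -3.4782e+6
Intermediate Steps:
m = 1099860610/675810791 (m = 1872780*(1/1615380) - 1069313*(-1/2284247) = 2401/2071 + 152759/326321 = 1099860610/675810791 ≈ 1.6275)
m + E = 1099860610/675810791 - 3478216 = -2350614806368246/675810791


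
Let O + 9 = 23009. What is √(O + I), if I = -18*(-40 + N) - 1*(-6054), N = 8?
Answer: √29630 ≈ 172.13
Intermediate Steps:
O = 23000 (O = -9 + 23009 = 23000)
I = 6630 (I = -18*(-40 + 8) - 1*(-6054) = -18*(-32) + 6054 = 576 + 6054 = 6630)
√(O + I) = √(23000 + 6630) = √29630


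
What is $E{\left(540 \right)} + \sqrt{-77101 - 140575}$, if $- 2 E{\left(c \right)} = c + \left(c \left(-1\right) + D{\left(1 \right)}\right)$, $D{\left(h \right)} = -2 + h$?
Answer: $\frac{1}{2} + 2 i \sqrt{54419} \approx 0.5 + 466.56 i$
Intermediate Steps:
$E{\left(c \right)} = \frac{1}{2}$ ($E{\left(c \right)} = - \frac{c + \left(c \left(-1\right) + \left(-2 + 1\right)\right)}{2} = - \frac{c - \left(1 + c\right)}{2} = \left(- \frac{1}{2}\right) \left(-1\right) = \frac{1}{2}$)
$E{\left(540 \right)} + \sqrt{-77101 - 140575} = \frac{1}{2} + \sqrt{-77101 - 140575} = \frac{1}{2} + \sqrt{-217676} = \frac{1}{2} + 2 i \sqrt{54419}$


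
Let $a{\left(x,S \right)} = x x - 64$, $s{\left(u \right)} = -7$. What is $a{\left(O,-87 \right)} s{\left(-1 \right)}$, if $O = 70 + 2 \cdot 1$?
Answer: $-35840$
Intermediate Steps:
$O = 72$ ($O = 70 + 2 = 72$)
$a{\left(x,S \right)} = -64 + x^{2}$ ($a{\left(x,S \right)} = x^{2} - 64 = -64 + x^{2}$)
$a{\left(O,-87 \right)} s{\left(-1 \right)} = \left(-64 + 72^{2}\right) \left(-7\right) = \left(-64 + 5184\right) \left(-7\right) = 5120 \left(-7\right) = -35840$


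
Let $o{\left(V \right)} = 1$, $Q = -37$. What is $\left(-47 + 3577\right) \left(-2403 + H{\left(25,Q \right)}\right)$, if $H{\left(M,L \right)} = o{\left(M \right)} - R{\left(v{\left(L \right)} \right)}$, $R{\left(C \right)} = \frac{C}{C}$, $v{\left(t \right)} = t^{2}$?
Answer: $-8482590$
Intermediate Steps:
$R{\left(C \right)} = 1$
$H{\left(M,L \right)} = 0$ ($H{\left(M,L \right)} = 1 - 1 = 0$)
$\left(-47 + 3577\right) \left(-2403 + H{\left(25,Q \right)}\right) = \left(-47 + 3577\right) \left(-2403 + 0\right) = 3530 \left(-2403\right) = -8482590$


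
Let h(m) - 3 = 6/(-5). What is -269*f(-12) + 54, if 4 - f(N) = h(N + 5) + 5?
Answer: 4036/5 ≈ 807.20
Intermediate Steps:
h(m) = 9/5 (h(m) = 3 + 6/(-5) = 3 + 6*(-⅕) = 3 - 6/5 = 9/5)
f(N) = -14/5 (f(N) = 4 - (9/5 + 5) = 4 - 1*34/5 = 4 - 34/5 = -14/5)
-269*f(-12) + 54 = -269*(-14/5) + 54 = 3766/5 + 54 = 4036/5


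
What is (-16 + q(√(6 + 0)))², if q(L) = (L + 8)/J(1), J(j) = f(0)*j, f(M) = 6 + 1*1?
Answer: (104 - √6)²/49 ≈ 210.46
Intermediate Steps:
f(M) = 7 (f(M) = 6 + 1 = 7)
J(j) = 7*j
q(L) = 8/7 + L/7 (q(L) = (L + 8)/((7*1)) = (8 + L)/7 = (8 + L)*(⅐) = 8/7 + L/7)
(-16 + q(√(6 + 0)))² = (-16 + (8/7 + √(6 + 0)/7))² = (-16 + (8/7 + √6/7))² = (-104/7 + √6/7)²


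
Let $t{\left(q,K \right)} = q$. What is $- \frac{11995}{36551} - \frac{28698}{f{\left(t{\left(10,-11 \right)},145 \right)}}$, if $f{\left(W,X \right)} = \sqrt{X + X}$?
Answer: $- \frac{11995}{36551} - \frac{14349 \sqrt{290}}{145} \approx -1685.5$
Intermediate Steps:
$f{\left(W,X \right)} = \sqrt{2} \sqrt{X}$ ($f{\left(W,X \right)} = \sqrt{2 X} = \sqrt{2} \sqrt{X}$)
$- \frac{11995}{36551} - \frac{28698}{f{\left(t{\left(10,-11 \right)},145 \right)}} = - \frac{11995}{36551} - \frac{28698}{\sqrt{2} \sqrt{145}} = \left(-11995\right) \frac{1}{36551} - \frac{28698}{\sqrt{290}} = - \frac{11995}{36551} - 28698 \frac{\sqrt{290}}{290} = - \frac{11995}{36551} - \frac{14349 \sqrt{290}}{145}$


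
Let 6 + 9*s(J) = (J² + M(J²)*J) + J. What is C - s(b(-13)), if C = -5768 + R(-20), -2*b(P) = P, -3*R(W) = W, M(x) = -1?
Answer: -207553/36 ≈ -5765.4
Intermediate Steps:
R(W) = -W/3
b(P) = -P/2
s(J) = -⅔ + J²/9 (s(J) = -⅔ + ((J² - J) + J)/9 = -⅔ + J²/9)
C = -17284/3 (C = -5768 - ⅓*(-20) = -5768 + 20/3 = -17284/3 ≈ -5761.3)
C - s(b(-13)) = -17284/3 - (-⅔ + (-½*(-13))²/9) = -17284/3 - (-⅔ + (13/2)²/9) = -17284/3 - (-⅔ + (⅑)*(169/4)) = -17284/3 - (-⅔ + 169/36) = -17284/3 - 1*145/36 = -17284/3 - 145/36 = -207553/36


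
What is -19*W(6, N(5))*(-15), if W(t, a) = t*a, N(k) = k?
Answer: 8550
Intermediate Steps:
W(t, a) = a*t
-19*W(6, N(5))*(-15) = -95*6*(-15) = -19*30*(-15) = -570*(-15) = 8550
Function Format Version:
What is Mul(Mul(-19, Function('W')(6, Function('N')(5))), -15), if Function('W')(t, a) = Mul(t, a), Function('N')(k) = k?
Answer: 8550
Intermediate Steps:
Function('W')(t, a) = Mul(a, t)
Mul(Mul(-19, Function('W')(6, Function('N')(5))), -15) = Mul(Mul(-19, Mul(5, 6)), -15) = Mul(Mul(-19, 30), -15) = Mul(-570, -15) = 8550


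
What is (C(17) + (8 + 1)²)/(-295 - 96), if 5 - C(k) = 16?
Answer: -70/391 ≈ -0.17903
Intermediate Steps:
C(k) = -11 (C(k) = 5 - 1*16 = 5 - 16 = -11)
(C(17) + (8 + 1)²)/(-295 - 96) = (-11 + (8 + 1)²)/(-295 - 96) = (-11 + 9²)/(-391) = (-11 + 81)*(-1/391) = 70*(-1/391) = -70/391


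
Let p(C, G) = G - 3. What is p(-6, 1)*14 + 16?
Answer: -12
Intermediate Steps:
p(C, G) = -3 + G
p(-6, 1)*14 + 16 = (-3 + 1)*14 + 16 = -2*14 + 16 = -28 + 16 = -12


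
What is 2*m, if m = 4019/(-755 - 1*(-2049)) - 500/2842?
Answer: 5387499/919387 ≈ 5.8599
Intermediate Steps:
m = 5387499/1838774 (m = 4019/(-755 + 2049) - 500*1/2842 = 4019/1294 - 250/1421 = 5387499/1838774 ≈ 2.9299)
2*m = 2*(5387499/1838774) = 5387499/919387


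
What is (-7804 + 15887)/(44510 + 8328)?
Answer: 8083/52838 ≈ 0.15298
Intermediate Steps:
(-7804 + 15887)/(44510 + 8328) = 8083/52838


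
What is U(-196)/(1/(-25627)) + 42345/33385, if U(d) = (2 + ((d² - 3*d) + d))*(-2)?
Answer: 13281673008449/6677 ≈ 1.9892e+9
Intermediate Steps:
U(d) = -4 - 2*d² + 4*d (U(d) = (2 + (d² - 2*d))*(-2) = (2 + d² - 2*d)*(-2) = -4 - 2*d² + 4*d)
U(-196)/(1/(-25627)) + 42345/33385 = (-4 - 2*(-196)² + 4*(-196))/(1/(-25627)) + 42345/33385 = (-4 - 2*38416 - 784)/(-1/25627) + 42345*(1/33385) = (-4 - 76832 - 784)*(-25627) + 8469/6677 = -77620*(-25627) + 8469/6677 = 1989167740 + 8469/6677 = 13281673008449/6677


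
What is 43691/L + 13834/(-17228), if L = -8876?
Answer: -218874783/38228932 ≈ -5.7254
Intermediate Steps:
43691/L + 13834/(-17228) = 43691/(-8876) + 13834/(-17228) = 43691*(-1/8876) + 13834*(-1/17228) = -43691/8876 - 6917/8614 = -218874783/38228932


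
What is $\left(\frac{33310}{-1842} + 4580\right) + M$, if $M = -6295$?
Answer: $- \frac{1596170}{921} \approx -1733.1$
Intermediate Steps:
$\left(\frac{33310}{-1842} + 4580\right) + M = \left(\frac{33310}{-1842} + 4580\right) - 6295 = \left(33310 \left(- \frac{1}{1842}\right) + 4580\right) - 6295 = \left(- \frac{16655}{921} + 4580\right) - 6295 = \frac{4201525}{921} - 6295 = - \frac{1596170}{921}$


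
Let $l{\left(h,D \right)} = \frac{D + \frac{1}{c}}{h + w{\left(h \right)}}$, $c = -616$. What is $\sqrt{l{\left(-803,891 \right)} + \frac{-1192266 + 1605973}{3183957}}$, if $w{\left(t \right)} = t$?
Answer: $\frac{i \sqrt{4937276145192027161}}{3408956628} \approx 0.65181 i$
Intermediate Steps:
$l{\left(h,D \right)} = \frac{- \frac{1}{616} + D}{2 h}$ ($l{\left(h,D \right)} = \frac{D + \frac{1}{-616}}{h + h} = \frac{D - \frac{1}{616}}{2 h} = \left(- \frac{1}{616} + D\right) \frac{1}{2 h} = \frac{- \frac{1}{616} + D}{2 h}$)
$\sqrt{l{\left(-803,891 \right)} + \frac{-1192266 + 1605973}{3183957}} = \sqrt{\frac{-1 + 616 \cdot 891}{1232 \left(-803\right)} + \frac{-1192266 + 1605973}{3183957}} = \sqrt{\frac{1}{1232} \left(- \frac{1}{803}\right) \left(-1 + 548856\right) + 413707 \cdot \frac{1}{3183957}} = \sqrt{\frac{1}{1232} \left(- \frac{1}{803}\right) 548855 + \frac{59101}{454851}} = \sqrt{- \frac{548855}{989296} + \frac{59101}{454851}} = \sqrt{- \frac{191178862709}{449982274896}} = \frac{i \sqrt{4937276145192027161}}{3408956628}$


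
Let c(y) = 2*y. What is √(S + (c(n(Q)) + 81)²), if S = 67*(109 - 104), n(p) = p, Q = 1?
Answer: 2*√1806 ≈ 84.994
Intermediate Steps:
S = 335 (S = 67*5 = 335)
√(S + (c(n(Q)) + 81)²) = √(335 + (2*1 + 81)²) = √(335 + (2 + 81)²) = √(335 + 83²) = √(335 + 6889) = √7224 = 2*√1806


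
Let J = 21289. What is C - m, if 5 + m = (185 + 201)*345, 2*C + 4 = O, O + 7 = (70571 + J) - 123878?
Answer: -298359/2 ≈ -1.4918e+5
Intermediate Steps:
O = -32025 (O = -7 + ((70571 + 21289) - 123878) = -7 + (91860 - 123878) = -7 - 32018 = -32025)
C = -32029/2 (C = -2 + (1/2)*(-32025) = -2 - 32025/2 = -32029/2 ≈ -16015.)
m = 133165 (m = -5 + (185 + 201)*345 = -5 + 386*345 = -5 + 133170 = 133165)
C - m = -32029/2 - 1*133165 = -32029/2 - 133165 = -298359/2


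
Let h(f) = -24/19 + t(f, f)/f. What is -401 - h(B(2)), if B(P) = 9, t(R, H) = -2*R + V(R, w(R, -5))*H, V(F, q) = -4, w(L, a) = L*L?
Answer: -7481/19 ≈ -393.74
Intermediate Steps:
w(L, a) = L²
t(R, H) = -4*H - 2*R (t(R, H) = -2*R - 4*H = -4*H - 2*R)
h(f) = -138/19 (h(f) = -24/19 + (-4*f - 2*f)/f = -24*1/19 + (-6*f)/f = -24/19 - 6 = -138/19)
-401 - h(B(2)) = -401 - 1*(-138/19) = -401 + 138/19 = -7481/19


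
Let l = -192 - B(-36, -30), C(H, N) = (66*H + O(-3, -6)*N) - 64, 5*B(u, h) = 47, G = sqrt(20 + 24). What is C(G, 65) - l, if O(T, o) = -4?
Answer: -613/5 + 132*sqrt(11) ≈ 315.19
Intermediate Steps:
G = 2*sqrt(11) (G = sqrt(44) = 2*sqrt(11) ≈ 6.6332)
B(u, h) = 47/5 (B(u, h) = (1/5)*47 = 47/5)
C(H, N) = -64 - 4*N + 66*H (C(H, N) = (66*H - 4*N) - 64 = (-4*N + 66*H) - 64 = -64 - 4*N + 66*H)
l = -1007/5 (l = -192 - 1*47/5 = -192 - 47/5 = -1007/5 ≈ -201.40)
C(G, 65) - l = (-64 - 4*65 + 66*(2*sqrt(11))) - 1*(-1007/5) = (-64 - 260 + 132*sqrt(11)) + 1007/5 = (-324 + 132*sqrt(11)) + 1007/5 = -613/5 + 132*sqrt(11)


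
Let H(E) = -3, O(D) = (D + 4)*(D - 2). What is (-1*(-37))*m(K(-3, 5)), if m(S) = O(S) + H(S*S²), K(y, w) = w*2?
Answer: 4033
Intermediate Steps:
O(D) = (-2 + D)*(4 + D) (O(D) = (4 + D)*(-2 + D) = (-2 + D)*(4 + D))
K(y, w) = 2*w
m(S) = -11 + S² + 2*S (m(S) = (-8 + S² + 2*S) - 3 = -11 + S² + 2*S)
(-1*(-37))*m(K(-3, 5)) = (-1*(-37))*(-11 + (2*5)² + 2*(2*5)) = 37*(-11 + 10² + 2*10) = 37*(-11 + 100 + 20) = 37*109 = 4033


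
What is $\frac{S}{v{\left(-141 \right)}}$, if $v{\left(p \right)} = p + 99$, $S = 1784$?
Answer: $- \frac{892}{21} \approx -42.476$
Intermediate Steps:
$v{\left(p \right)} = 99 + p$
$\frac{S}{v{\left(-141 \right)}} = \frac{1784}{99 - 141} = \frac{1784}{-42} = 1784 \left(- \frac{1}{42}\right) = - \frac{892}{21}$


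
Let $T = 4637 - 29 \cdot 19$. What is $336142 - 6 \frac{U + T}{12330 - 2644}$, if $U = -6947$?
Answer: $\frac{1627944289}{4843} \approx 3.3614 \cdot 10^{5}$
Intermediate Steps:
$T = 4086$ ($T = 4637 - 551 = 4086$)
$336142 - 6 \frac{U + T}{12330 - 2644} = 336142 - 6 \frac{-6947 + 4086}{12330 - 2644} = 336142 - 6 \left(- \frac{2861}{9686}\right) = 336142 - 6 \left(\left(-2861\right) \frac{1}{9686}\right) = 336142 - - \frac{8583}{4843} = 336142 + \frac{8583}{4843} = \frac{1627944289}{4843}$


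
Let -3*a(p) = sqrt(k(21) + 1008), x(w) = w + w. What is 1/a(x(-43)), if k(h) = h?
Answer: -sqrt(21)/49 ≈ -0.093522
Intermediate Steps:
x(w) = 2*w
a(p) = -7*sqrt(21)/3 (a(p) = -sqrt(21 + 1008)/3 = -7*sqrt(21)/3)
1/a(x(-43)) = 1/(-7*sqrt(21)/3) = -sqrt(21)/49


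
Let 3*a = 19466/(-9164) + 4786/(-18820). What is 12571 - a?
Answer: 406539910579/32337465 ≈ 12572.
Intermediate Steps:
a = -25638064/32337465 (a = (19466/(-9164) + 4786/(-18820))/3 = (19466*(-1/9164) + 4786*(-1/18820))/3 = (-9733/4582 - 2393/9410)/3 = (1/3)*(-25638064/10779155) = -25638064/32337465 ≈ -0.79283)
12571 - a = 12571 - 1*(-25638064/32337465) = 12571 + 25638064/32337465 = 406539910579/32337465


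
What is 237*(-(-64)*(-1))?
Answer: -15168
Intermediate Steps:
237*(-(-64)*(-1)) = 237*(-4*16) = 237*(-64) = -15168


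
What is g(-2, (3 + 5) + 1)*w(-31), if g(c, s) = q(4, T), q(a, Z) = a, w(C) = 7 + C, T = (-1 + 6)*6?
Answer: -96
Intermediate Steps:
T = 30 (T = 5*6 = 30)
g(c, s) = 4
g(-2, (3 + 5) + 1)*w(-31) = 4*(7 - 31) = 4*(-24) = -96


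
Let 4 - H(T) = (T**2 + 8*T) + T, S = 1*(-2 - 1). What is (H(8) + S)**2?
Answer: 18225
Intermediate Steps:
S = -3 (S = 1*(-3) = -3)
H(T) = 4 - T**2 - 9*T (H(T) = 4 - ((T**2 + 8*T) + T) = 4 - (T**2 + 9*T) = 4 + (-T**2 - 9*T) = 4 - T**2 - 9*T)
(H(8) + S)**2 = ((4 - 1*8**2 - 9*8) - 3)**2 = ((4 - 1*64 - 72) - 3)**2 = ((4 - 64 - 72) - 3)**2 = (-132 - 3)**2 = (-135)**2 = 18225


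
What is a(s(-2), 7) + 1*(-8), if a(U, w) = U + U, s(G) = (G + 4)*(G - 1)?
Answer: -20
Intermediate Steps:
s(G) = (-1 + G)*(4 + G) (s(G) = (4 + G)*(-1 + G) = (-1 + G)*(4 + G))
a(U, w) = 2*U
a(s(-2), 7) + 1*(-8) = 2*(-4 + (-2)² + 3*(-2)) + 1*(-8) = 2*(-4 + 4 - 6) - 8 = 2*(-6) - 8 = -12 - 8 = -20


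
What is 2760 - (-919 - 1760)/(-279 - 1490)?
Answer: 4879761/1769 ≈ 2758.5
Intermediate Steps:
2760 - (-919 - 1760)/(-279 - 1490) = 2760 - (-2679)/(-1769) = 2760 - (-2679)*(-1)/1769 = 2760 - 1*2679/1769 = 2760 - 2679/1769 = 4879761/1769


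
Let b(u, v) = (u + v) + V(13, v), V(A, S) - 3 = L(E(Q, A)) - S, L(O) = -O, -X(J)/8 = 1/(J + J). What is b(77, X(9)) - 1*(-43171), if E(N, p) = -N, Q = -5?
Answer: 43246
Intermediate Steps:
X(J) = -4/J (X(J) = -8/(J + J) = -8*1/(2*J) = -4/J)
V(A, S) = -2 - S (V(A, S) = 3 + (-(-1)*(-5) - S) = 3 + (-1*5 - S) = 3 + (-5 - S) = -2 - S)
b(u, v) = -2 + u (b(u, v) = (u + v) + (-2 - v) = -2 + u)
b(77, X(9)) - 1*(-43171) = (-2 + 77) - 1*(-43171) = 75 + 43171 = 43246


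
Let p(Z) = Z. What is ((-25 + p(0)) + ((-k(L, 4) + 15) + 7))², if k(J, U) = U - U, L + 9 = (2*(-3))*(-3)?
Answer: 9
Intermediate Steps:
L = 9 (L = -9 + (2*(-3))*(-3) = -9 - 6*(-3) = -9 + 18 = 9)
k(J, U) = 0
((-25 + p(0)) + ((-k(L, 4) + 15) + 7))² = ((-25 + 0) + ((-1*0 + 15) + 7))² = (-25 + ((0 + 15) + 7))² = (-25 + (15 + 7))² = (-25 + 22)² = (-3)² = 9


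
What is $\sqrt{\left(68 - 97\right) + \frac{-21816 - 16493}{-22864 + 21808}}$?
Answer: $\frac{\sqrt{507210}}{264} \approx 2.6977$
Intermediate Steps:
$\sqrt{\left(68 - 97\right) + \frac{-21816 - 16493}{-22864 + 21808}} = \sqrt{\left(68 - 97\right) - \frac{38309}{-1056}} = \sqrt{-29 - - \frac{38309}{1056}} = \sqrt{-29 + \frac{38309}{1056}} = \sqrt{\frac{7685}{1056}} = \frac{\sqrt{507210}}{264}$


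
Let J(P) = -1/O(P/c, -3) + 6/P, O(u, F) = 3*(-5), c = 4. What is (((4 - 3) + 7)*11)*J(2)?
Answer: 4048/15 ≈ 269.87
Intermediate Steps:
O(u, F) = -15
J(P) = 1/15 + 6/P (J(P) = -1/(-15) + 6/P = -1*(-1/15) + 6/P = 1/15 + 6/P)
(((4 - 3) + 7)*11)*J(2) = (((4 - 3) + 7)*11)*((1/15)*(90 + 2)/2) = ((1 + 7)*11)*((1/15)*(½)*92) = (8*11)*(46/15) = 88*(46/15) = 4048/15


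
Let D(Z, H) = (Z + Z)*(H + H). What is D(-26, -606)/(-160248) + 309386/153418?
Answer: 831447327/512185993 ≈ 1.6233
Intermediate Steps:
D(Z, H) = 4*H*Z (D(Z, H) = (2*Z)*(2*H) = 4*H*Z)
D(-26, -606)/(-160248) + 309386/153418 = (4*(-606)*(-26))/(-160248) + 309386/153418 = 63024*(-1/160248) + 309386*(1/153418) = -2626/6677 + 154693/76709 = 831447327/512185993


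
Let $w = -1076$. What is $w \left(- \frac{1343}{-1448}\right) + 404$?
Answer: $- \frac{215019}{362} \approx -593.97$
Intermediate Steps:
$w \left(- \frac{1343}{-1448}\right) + 404 = - 1076 \left(- \frac{1343}{-1448}\right) + 404 = - 1076 \left(\left(-1343\right) \left(- \frac{1}{1448}\right)\right) + 404 = \left(-1076\right) \frac{1343}{1448} + 404 = - \frac{361267}{362} + 404 = - \frac{215019}{362}$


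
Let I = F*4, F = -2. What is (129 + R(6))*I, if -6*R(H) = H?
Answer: -1024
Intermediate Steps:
R(H) = -H/6
I = -8 (I = -2*4 = -8)
(129 + R(6))*I = (129 - ⅙*6)*(-8) = (129 - 1)*(-8) = 128*(-8) = -1024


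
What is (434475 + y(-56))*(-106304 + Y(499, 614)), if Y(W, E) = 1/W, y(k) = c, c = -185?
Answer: -23037214881550/499 ≈ -4.6167e+10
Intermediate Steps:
y(k) = -185
(434475 + y(-56))*(-106304 + Y(499, 614)) = (434475 - 185)*(-106304 + 1/499) = 434290*(-106304 + 1/499) = 434290*(-53045695/499) = -23037214881550/499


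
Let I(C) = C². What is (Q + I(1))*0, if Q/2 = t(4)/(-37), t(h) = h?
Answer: 0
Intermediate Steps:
Q = -8/37 (Q = 2*(4/(-37)) = 2*(4*(-1/37)) = 2*(-4/37) = -8/37 ≈ -0.21622)
(Q + I(1))*0 = (-8/37 + 1²)*0 = (-8/37 + 1)*0 = (29/37)*0 = 0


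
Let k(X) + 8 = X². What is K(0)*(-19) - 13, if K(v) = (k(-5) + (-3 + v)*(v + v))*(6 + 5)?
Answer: -3566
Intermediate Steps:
k(X) = -8 + X²
K(v) = 187 + 22*v*(-3 + v) (K(v) = ((-8 + (-5)²) + (-3 + v)*(v + v))*(6 + 5) = ((-8 + 25) + (-3 + v)*(2*v))*11 = (17 + 2*v*(-3 + v))*11 = 187 + 22*v*(-3 + v))
K(0)*(-19) - 13 = (187 - 66*0 + 22*0²)*(-19) - 13 = (187 + 0 + 22*0)*(-19) - 13 = (187 + 0 + 0)*(-19) - 13 = 187*(-19) - 13 = -3553 - 13 = -3566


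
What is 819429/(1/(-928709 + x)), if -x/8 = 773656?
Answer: -5832660386553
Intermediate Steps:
x = -6189248 (x = -8*773656 = -6189248)
819429/(1/(-928709 + x)) = 819429/(1/(-928709 - 6189248)) = 819429/(1/(-7117957)) = 819429/(-1/7117957) = 819429*(-7117957) = -5832660386553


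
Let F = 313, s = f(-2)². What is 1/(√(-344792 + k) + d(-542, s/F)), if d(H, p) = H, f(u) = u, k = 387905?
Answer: -542/250651 - √43113/250651 ≈ -0.0029908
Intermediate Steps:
s = 4 (s = (-2)² = 4)
1/(√(-344792 + k) + d(-542, s/F)) = 1/(√(-344792 + 387905) - 542) = 1/(√43113 - 542) = 1/(-542 + √43113)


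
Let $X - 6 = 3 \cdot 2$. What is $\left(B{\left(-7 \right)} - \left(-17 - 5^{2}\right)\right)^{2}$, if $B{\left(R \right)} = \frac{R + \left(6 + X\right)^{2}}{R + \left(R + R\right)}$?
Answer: $\frac{319225}{441} \approx 723.87$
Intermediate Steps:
$X = 12$ ($X = 6 + 3 \cdot 2 = 6 + 6 = 12$)
$B{\left(R \right)} = \frac{324 + R}{3 R}$ ($B{\left(R \right)} = \frac{R + \left(6 + 12\right)^{2}}{R + \left(R + R\right)} = \frac{R + 18^{2}}{R + 2 R} = \frac{R + 324}{3 R} = \left(324 + R\right) \frac{1}{3 R} = \frac{324 + R}{3 R}$)
$\left(B{\left(-7 \right)} - \left(-17 - 5^{2}\right)\right)^{2} = \left(\frac{324 - 7}{3 \left(-7\right)} - \left(-17 - 5^{2}\right)\right)^{2} = \left(\frac{1}{3} \left(- \frac{1}{7}\right) 317 + \left(25 + 17\right)\right)^{2} = \left(- \frac{317}{21} + 42\right)^{2} = \left(\frac{565}{21}\right)^{2} = \frac{319225}{441}$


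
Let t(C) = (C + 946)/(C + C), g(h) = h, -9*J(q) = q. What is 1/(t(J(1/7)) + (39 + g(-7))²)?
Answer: -2/57549 ≈ -3.4753e-5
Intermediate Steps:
J(q) = -q/9
t(C) = (946 + C)/(2*C) (t(C) = (946 + C)/((2*C)) = (946 + C)*(1/(2*C)) = (946 + C)/(2*C))
1/(t(J(1/7)) + (39 + g(-7))²) = 1/((946 - ⅑/7)/(2*((-⅑/7))) + (39 - 7)²) = 1/((946 - ⅑*⅐)/(2*((-⅑*⅐))) + 32²) = 1/((946 - 1/63)/(2*(-1/63)) + 1024) = 1/((½)*(-63)*(59597/63) + 1024) = 1/(-59597/2 + 1024) = 1/(-57549/2) = -2/57549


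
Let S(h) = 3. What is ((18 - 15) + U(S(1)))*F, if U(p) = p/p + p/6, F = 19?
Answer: 171/2 ≈ 85.500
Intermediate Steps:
U(p) = 1 + p/6 (U(p) = 1 + p*(⅙) = 1 + p/6)
((18 - 15) + U(S(1)))*F = ((18 - 15) + (1 + (⅙)*3))*19 = (3 + (1 + ½))*19 = (3 + 3/2)*19 = (9/2)*19 = 171/2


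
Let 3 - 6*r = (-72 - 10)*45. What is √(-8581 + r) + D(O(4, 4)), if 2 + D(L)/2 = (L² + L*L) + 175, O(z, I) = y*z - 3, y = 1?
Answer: 350 + I*√31862/2 ≈ 350.0 + 89.25*I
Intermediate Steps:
r = 1231/2 (r = ½ - (-72 - 10)*45/6 = ½ - (-41)*45/3 = ½ - ⅙*(-3690) = ½ + 615 = 1231/2 ≈ 615.50)
O(z, I) = -3 + z (O(z, I) = 1*z - 3 = z - 3 = -3 + z)
D(L) = 346 + 4*L² (D(L) = -4 + 2*((L² + L*L) + 175) = -4 + 2*((L² + L²) + 175) = -4 + 2*(2*L² + 175) = -4 + 2*(175 + 2*L²) = -4 + (350 + 4*L²) = 346 + 4*L²)
√(-8581 + r) + D(O(4, 4)) = √(-8581 + 1231/2) + (346 + 4*(-3 + 4)²) = √(-15931/2) + (346 + 4*1²) = I*√31862/2 + (346 + 4*1) = I*√31862/2 + (346 + 4) = I*√31862/2 + 350 = 350 + I*√31862/2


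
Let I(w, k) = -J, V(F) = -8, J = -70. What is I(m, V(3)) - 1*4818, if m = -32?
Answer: -4748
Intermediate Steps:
I(w, k) = 70 (I(w, k) = -1*(-70) = 70)
I(m, V(3)) - 1*4818 = 70 - 1*4818 = 70 - 4818 = -4748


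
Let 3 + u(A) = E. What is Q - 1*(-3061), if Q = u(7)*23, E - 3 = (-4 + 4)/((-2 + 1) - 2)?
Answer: 3061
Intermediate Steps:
E = 3 (E = 3 + (-4 + 4)/((-2 + 1) - 2) = 3 + 0/(-1 - 2) = 3 + 0/(-3) = 3 + 0*(-⅓) = 3 + 0 = 3)
u(A) = 0 (u(A) = -3 + 3 = 0)
Q = 0 (Q = 0*23 = 0)
Q - 1*(-3061) = 0 - 1*(-3061) = 0 + 3061 = 3061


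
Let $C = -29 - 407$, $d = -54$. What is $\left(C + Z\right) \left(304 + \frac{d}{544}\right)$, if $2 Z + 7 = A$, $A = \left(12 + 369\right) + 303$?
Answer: $- \frac{16118895}{544} \approx -29630.0$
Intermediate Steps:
$A = 684$ ($A = 381 + 303 = 684$)
$C = -436$ ($C = -29 - 407 = -436$)
$Z = \frac{677}{2}$ ($Z = - \frac{7}{2} + \frac{1}{2} \cdot 684 = - \frac{7}{2} + 342 = \frac{677}{2} \approx 338.5$)
$\left(C + Z\right) \left(304 + \frac{d}{544}\right) = \left(-436 + \frac{677}{2}\right) \left(304 - \frac{54}{544}\right) = - \frac{195 \left(304 - \frac{27}{272}\right)}{2} = \left(- \frac{195}{2}\right) \frac{82661}{272} = - \frac{16118895}{544}$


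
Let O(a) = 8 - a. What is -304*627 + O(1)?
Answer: -190601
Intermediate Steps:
-304*627 + O(1) = -304*627 + (8 - 1*1) = -190608 + (8 - 1) = -190608 + 7 = -190601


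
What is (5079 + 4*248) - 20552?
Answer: -14481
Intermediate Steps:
(5079 + 4*248) - 20552 = (5079 + 992) - 20552 = 6071 - 20552 = -14481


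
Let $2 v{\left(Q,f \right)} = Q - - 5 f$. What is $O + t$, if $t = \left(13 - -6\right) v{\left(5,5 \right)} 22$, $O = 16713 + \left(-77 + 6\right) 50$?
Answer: $19433$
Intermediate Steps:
$v{\left(Q,f \right)} = \frac{Q}{2} + \frac{5 f}{2}$ ($v{\left(Q,f \right)} = \frac{Q - - 5 f}{2} = \frac{Q + 5 f}{2} = \frac{Q}{2} + \frac{5 f}{2}$)
$O = 13163$ ($O = 16713 - 3550 = 13163$)
$t = 6270$ ($t = \left(13 - -6\right) \left(\frac{1}{2} \cdot 5 + \frac{5}{2} \cdot 5\right) 22 = \left(13 + 6\right) \left(\frac{5}{2} + \frac{25}{2}\right) 22 = 19 \cdot 15 \cdot 22 = 285 \cdot 22 = 6270$)
$O + t = 13163 + 6270 = 19433$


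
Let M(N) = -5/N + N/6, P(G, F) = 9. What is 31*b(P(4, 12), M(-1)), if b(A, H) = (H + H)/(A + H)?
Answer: 1798/83 ≈ 21.663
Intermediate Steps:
M(N) = -5/N + N/6 (M(N) = -5/N + N*(⅙) = -5/N + N/6)
b(A, H) = 2*H/(A + H) (b(A, H) = (2*H)/(A + H) = 2*H/(A + H))
31*b(P(4, 12), M(-1)) = 31*(2*(-5/(-1) + (⅙)*(-1))/(9 + (-5/(-1) + (⅙)*(-1)))) = 31*(2*(-5*(-1) - ⅙)/(9 + (-5*(-1) - ⅙))) = 31*(2*(5 - ⅙)/(9 + (5 - ⅙))) = 31*(2*(29/6)/(9 + 29/6)) = 31*(2*(29/6)/(83/6)) = 31*(2*(29/6)*(6/83)) = 31*(58/83) = 1798/83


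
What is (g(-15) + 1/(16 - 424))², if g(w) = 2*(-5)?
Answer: 16654561/166464 ≈ 100.05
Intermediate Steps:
g(w) = -10
(g(-15) + 1/(16 - 424))² = (-10 + 1/(16 - 424))² = (-10 + 1/(-408))² = (-10 - 1/408)² = (-4081/408)² = 16654561/166464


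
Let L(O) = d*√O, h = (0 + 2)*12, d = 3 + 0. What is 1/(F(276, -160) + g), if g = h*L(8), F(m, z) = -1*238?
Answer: -119/7586 - 36*√2/3793 ≈ -0.029109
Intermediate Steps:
d = 3
h = 24 (h = 2*12 = 24)
F(m, z) = -238
L(O) = 3*√O
g = 144*√2 (g = 24*(3*√8) = 24*(3*(2*√2)) = 24*(6*√2) = 144*√2 ≈ 203.65)
1/(F(276, -160) + g) = 1/(-238 + 144*√2)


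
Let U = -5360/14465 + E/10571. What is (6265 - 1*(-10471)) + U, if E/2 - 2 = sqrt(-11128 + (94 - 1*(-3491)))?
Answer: 46527946188/2780173 + 2*I*sqrt(7543)/10571 ≈ 16736.0 + 0.016432*I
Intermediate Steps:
E = 4 + 2*I*sqrt(7543) (E = 4 + 2*sqrt(-11128 + (94 - 1*(-3491))) = 4 + 2*sqrt(-11128 + (94 + 3491)) = 4 + 2*sqrt(-11128 + 3585) = 4 + 2*sqrt(-7543) = 4 + 2*(I*sqrt(7543)) = 4 + 2*I*sqrt(7543) ≈ 4.0 + 173.7*I)
U = -1029140/2780173 + 2*I*sqrt(7543)/10571 (U = -5360/14465 + (4 + 2*I*sqrt(7543))/10571 = -5360*1/14465 + (4 + 2*I*sqrt(7543))*(1/10571) = -1072/2893 + (4/10571 + 2*I*sqrt(7543)/10571) = -1029140/2780173 + 2*I*sqrt(7543)/10571 ≈ -0.37017 + 0.016432*I)
(6265 - 1*(-10471)) + U = (6265 - 1*(-10471)) + (-1029140/2780173 + 2*I*sqrt(7543)/10571) = (6265 + 10471) + (-1029140/2780173 + 2*I*sqrt(7543)/10571) = 16736 + (-1029140/2780173 + 2*I*sqrt(7543)/10571) = 46527946188/2780173 + 2*I*sqrt(7543)/10571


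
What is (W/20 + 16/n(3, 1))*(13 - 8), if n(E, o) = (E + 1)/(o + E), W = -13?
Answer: 307/4 ≈ 76.750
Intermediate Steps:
n(E, o) = (1 + E)/(E + o)
(W/20 + 16/n(3, 1))*(13 - 8) = (-13/20 + 16/(((1 + 3)/(3 + 1))))*(13 - 8) = (-13*1/20 + 16/((4/4)))*5 = (-13/20 + 16/(((1/4)*4)))*5 = (-13/20 + 16/1)*5 = (-13/20 + 16*1)*5 = (-13/20 + 16)*5 = (307/20)*5 = 307/4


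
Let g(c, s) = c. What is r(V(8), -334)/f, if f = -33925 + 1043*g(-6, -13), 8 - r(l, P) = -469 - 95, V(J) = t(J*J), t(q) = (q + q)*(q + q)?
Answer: -4/281 ≈ -0.014235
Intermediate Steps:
t(q) = 4*q² (t(q) = (2*q)*(2*q) = 4*q²)
V(J) = 4*J⁴ (V(J) = 4*(J*J)² = 4*(J²)² = 4*J⁴)
r(l, P) = 572 (r(l, P) = 8 - (-469 - 95) = 8 - 1*(-564) = 8 + 564 = 572)
f = -40183 (f = -33925 + 1043*(-6) = -33925 - 6258 = -40183)
r(V(8), -334)/f = 572/(-40183) = 572*(-1/40183) = -4/281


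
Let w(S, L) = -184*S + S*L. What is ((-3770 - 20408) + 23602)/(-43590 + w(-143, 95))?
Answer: 576/30863 ≈ 0.018663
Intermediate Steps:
w(S, L) = -184*S + L*S
((-3770 - 20408) + 23602)/(-43590 + w(-143, 95)) = ((-3770 - 20408) + 23602)/(-43590 - 143*(-184 + 95)) = (-24178 + 23602)/(-43590 - 143*(-89)) = -576/(-43590 + 12727) = -576/(-30863) = -576*(-1/30863) = 576/30863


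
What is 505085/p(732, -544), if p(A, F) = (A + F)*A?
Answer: 505085/137616 ≈ 3.6702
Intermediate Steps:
p(A, F) = A*(A + F)
505085/p(732, -544) = 505085/((732*(732 - 544))) = 505085/((732*188)) = 505085/137616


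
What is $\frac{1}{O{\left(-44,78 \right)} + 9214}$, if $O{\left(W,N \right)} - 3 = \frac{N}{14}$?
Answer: $\frac{7}{64558} \approx 0.00010843$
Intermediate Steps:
$O{\left(W,N \right)} = 3 + \frac{N}{14}$
$\frac{1}{O{\left(-44,78 \right)} + 9214} = \frac{1}{\left(3 + \frac{1}{14} \cdot 78\right) + 9214} = \frac{1}{\left(3 + \frac{39}{7}\right) + 9214} = \frac{1}{\frac{60}{7} + 9214} = \frac{1}{\frac{64558}{7}} = \frac{7}{64558}$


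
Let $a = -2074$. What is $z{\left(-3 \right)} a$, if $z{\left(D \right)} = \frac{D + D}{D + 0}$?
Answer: $-4148$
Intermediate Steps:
$z{\left(D \right)} = 2$ ($z{\left(D \right)} = \frac{2 D}{D} = 2$)
$z{\left(-3 \right)} a = 2 \left(-2074\right) = -4148$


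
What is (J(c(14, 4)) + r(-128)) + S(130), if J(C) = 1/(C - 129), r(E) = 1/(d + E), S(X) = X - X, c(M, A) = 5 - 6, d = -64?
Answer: -161/12480 ≈ -0.012901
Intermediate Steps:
c(M, A) = -1
S(X) = 0
r(E) = 1/(-64 + E)
J(C) = 1/(-129 + C)
(J(c(14, 4)) + r(-128)) + S(130) = (1/(-129 - 1) + 1/(-64 - 128)) + 0 = (1/(-130) + 1/(-192)) + 0 = (-1/130 - 1/192) + 0 = -161/12480 + 0 = -161/12480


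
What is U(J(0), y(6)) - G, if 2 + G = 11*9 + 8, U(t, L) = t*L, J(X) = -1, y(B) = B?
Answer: -111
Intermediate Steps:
U(t, L) = L*t
G = 105 (G = -2 + (11*9 + 8) = -2 + (99 + 8) = -2 + 107 = 105)
U(J(0), y(6)) - G = 6*(-1) - 1*105 = -6 - 105 = -111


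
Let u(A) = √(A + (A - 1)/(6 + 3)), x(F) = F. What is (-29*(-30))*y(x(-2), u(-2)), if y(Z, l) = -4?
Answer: -3480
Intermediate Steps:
u(A) = √(-⅑ + 10*A/9) (u(A) = √(A + (-1 + A)/9) = √(A + (-1 + A)*(⅑)) = √(A + (-⅑ + A/9)) = √(-⅑ + 10*A/9))
(-29*(-30))*y(x(-2), u(-2)) = -29*(-30)*(-4) = 870*(-4) = -3480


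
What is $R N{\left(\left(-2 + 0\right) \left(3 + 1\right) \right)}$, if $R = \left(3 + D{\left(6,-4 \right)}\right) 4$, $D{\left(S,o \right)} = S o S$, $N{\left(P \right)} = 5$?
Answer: $-2820$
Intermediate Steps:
$D{\left(S,o \right)} = o S^{2}$
$R = -564$ ($R = \left(3 - 4 \cdot 6^{2}\right) 4 = \left(3 - 144\right) 4 = \left(-141\right) 4 = -564$)
$R N{\left(\left(-2 + 0\right) \left(3 + 1\right) \right)} = \left(-564\right) 5 = -2820$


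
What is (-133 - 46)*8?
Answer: -1432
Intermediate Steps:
(-133 - 46)*8 = -179*8 = -1432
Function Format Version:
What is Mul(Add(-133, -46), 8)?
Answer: -1432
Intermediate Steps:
Mul(Add(-133, -46), 8) = Mul(-179, 8) = -1432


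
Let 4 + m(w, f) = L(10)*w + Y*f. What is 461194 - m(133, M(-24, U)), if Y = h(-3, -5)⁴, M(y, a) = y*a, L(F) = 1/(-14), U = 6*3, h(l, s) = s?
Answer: 1462415/2 ≈ 7.3121e+5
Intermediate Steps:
U = 18
L(F) = -1/14
M(y, a) = a*y
Y = 625 (Y = (-5)⁴ = 625)
m(w, f) = -4 + 625*f - w/14 (m(w, f) = -4 + (-w/14 + 625*f) = -4 + (625*f - w/14) = -4 + 625*f - w/14)
461194 - m(133, M(-24, U)) = 461194 - (-4 + 625*(18*(-24)) - 1/14*133) = 461194 - (-4 + 625*(-432) - 19/2) = 461194 - (-4 - 270000 - 19/2) = 461194 - 1*(-540027/2) = 461194 + 540027/2 = 1462415/2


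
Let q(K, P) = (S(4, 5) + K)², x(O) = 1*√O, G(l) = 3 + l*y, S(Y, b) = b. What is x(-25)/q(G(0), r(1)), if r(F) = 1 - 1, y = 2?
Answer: 5*I/64 ≈ 0.078125*I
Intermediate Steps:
G(l) = 3 + 2*l (G(l) = 3 + l*2 = 3 + 2*l)
x(O) = √O
r(F) = 0
q(K, P) = (5 + K)²
x(-25)/q(G(0), r(1)) = √(-25)/((5 + (3 + 2*0))²) = (5*I)/((5 + (3 + 0))²) = (5*I)/((5 + 3)²) = (5*I)/(8²) = (5*I)/64 = (5*I)*(1/64) = 5*I/64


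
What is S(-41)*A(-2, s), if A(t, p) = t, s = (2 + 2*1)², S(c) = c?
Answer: 82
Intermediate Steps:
s = 16 (s = (2 + 2)² = 4² = 16)
S(-41)*A(-2, s) = -41*(-2) = 82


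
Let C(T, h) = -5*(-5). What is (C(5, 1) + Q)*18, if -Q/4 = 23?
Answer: -1206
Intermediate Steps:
C(T, h) = 25
Q = -92 (Q = -4*23 = -92)
(C(5, 1) + Q)*18 = (25 - 92)*18 = -67*18 = -1206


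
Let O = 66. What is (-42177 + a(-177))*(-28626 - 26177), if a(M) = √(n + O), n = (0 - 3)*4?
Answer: 2311426131 - 164409*√6 ≈ 2.3110e+9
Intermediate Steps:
n = -12 (n = -3*4 = -12)
a(M) = 3*√6 (a(M) = √(-12 + 66) = √54 = 3*√6)
(-42177 + a(-177))*(-28626 - 26177) = (-42177 + 3*√6)*(-28626 - 26177) = (-42177 + 3*√6)*(-54803) = 2311426131 - 164409*√6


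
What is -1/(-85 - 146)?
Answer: 1/231 ≈ 0.0043290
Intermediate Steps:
-1/(-85 - 146) = -1/(-231) = -1*(-1/231) = 1/231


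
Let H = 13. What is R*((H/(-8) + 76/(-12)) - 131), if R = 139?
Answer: -463565/24 ≈ -19315.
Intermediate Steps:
R*((H/(-8) + 76/(-12)) - 131) = 139*((13/(-8) + 76/(-12)) - 131) = 139*((13*(-1/8) + 76*(-1/12)) - 131) = 139*((-13/8 - 19/3) - 131) = 139*(-191/24 - 131) = 139*(-3335/24) = -463565/24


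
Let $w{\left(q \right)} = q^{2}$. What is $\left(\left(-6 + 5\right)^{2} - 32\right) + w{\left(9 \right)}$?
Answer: $50$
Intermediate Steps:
$\left(\left(-6 + 5\right)^{2} - 32\right) + w{\left(9 \right)} = \left(\left(-6 + 5\right)^{2} - 32\right) + 9^{2} = \left(\left(-1\right)^{2} - 32\right) + 81 = \left(1 - 32\right) + 81 = -31 + 81 = 50$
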